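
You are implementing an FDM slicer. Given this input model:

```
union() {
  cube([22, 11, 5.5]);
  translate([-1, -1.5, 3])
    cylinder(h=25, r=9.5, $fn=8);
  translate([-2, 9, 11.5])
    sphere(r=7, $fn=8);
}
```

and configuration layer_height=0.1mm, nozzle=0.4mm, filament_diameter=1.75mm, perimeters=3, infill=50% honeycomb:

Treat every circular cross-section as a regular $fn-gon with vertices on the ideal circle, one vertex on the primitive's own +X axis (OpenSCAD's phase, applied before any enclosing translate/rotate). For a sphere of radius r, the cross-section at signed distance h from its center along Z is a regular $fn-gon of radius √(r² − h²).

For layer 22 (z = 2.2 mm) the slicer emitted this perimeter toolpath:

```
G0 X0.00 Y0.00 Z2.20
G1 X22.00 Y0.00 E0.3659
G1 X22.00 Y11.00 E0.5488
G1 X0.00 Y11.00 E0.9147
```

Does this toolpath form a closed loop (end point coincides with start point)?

no

Start point (G0): (0.00, 0.00). End point (last G1): the path does not return to the start — open.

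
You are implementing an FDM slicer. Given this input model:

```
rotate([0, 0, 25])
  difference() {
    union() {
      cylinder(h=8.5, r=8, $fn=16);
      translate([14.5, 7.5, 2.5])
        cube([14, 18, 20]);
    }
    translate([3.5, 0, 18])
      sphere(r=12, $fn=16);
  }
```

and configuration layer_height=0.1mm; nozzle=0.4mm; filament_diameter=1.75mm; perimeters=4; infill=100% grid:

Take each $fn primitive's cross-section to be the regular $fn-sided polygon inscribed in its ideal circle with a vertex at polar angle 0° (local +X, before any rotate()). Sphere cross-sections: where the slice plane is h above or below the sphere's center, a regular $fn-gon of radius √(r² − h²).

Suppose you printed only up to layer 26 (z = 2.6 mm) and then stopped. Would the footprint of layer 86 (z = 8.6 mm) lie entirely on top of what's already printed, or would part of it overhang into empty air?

entirely on top

Compare the two slices. At z = 2.6: the r=8 cylinder gives a regular 16-gon of circumradius 8 (constant along its height) (area = (16/2)·8.000²·sin(360°/16) = 195.93 mm²); the cube at (14.5, 7.5) is present — its section is the full 14×18 rectangle (area 252.00 mm²); Taking the union: the 2 present regions are separate (no shared area or edge), so areas and boundary lengths simply add and each stays a separate island — area = 447.93 mm²; the sphere at (3.5, 0) is not intersected at this z (|z−center|=15.400 > r=12); After the difference (first − rest): none of the subtracted shapes is present at this height, so that combined region is unchanged — area = 447.93 mm²; (rotated 25° about Z; rotation is an isometry so areas/perimeters/island counts are preserved). At z = 8.6: the cylinder does not reach this height (z outside [0, 8.5]); the cube at (14.5, 7.5) is present — its section is the full 14×18 rectangle (area 252.00 mm²); Combining (union): only the 14×18 cube at (14.5, 7.5) is present, so the union is just that shape — area = 252.00 mm²; the r=12 sphere at (3.5, 0) contributes a regular 16-gon of circumradius √(12²−9.4²) = 7.459 (area = (16/2)·7.459²·sin(360°/16) = 170.34 mm²); Subtracting the remaining from the first: starting from the result so far (252.00 mm²), the r=12 sphere at (3.5, 0) misses the remaining region (no effect) — area = 252.00 mm²; (whole slice rotated 25° about Z — lengths, areas and connectivity unchanged). Checking containment: the cross-section at z = 8.6 is a subset of the cross-section at z = 2.6.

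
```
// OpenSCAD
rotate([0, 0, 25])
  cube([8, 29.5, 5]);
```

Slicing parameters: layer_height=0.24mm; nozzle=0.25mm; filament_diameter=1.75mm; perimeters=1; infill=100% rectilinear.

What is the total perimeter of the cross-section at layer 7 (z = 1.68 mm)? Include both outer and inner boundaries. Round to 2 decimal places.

75.00 mm

At z = 1.68 mm: the 8×29.5 cube contributes its full rectangle (perimeter 75.00 mm); (whole slice rotated 25° about Z — lengths, areas and connectivity unchanged). Overall, the cross-section is a single solid region. Total boundary length (outer) = 75.00 mm.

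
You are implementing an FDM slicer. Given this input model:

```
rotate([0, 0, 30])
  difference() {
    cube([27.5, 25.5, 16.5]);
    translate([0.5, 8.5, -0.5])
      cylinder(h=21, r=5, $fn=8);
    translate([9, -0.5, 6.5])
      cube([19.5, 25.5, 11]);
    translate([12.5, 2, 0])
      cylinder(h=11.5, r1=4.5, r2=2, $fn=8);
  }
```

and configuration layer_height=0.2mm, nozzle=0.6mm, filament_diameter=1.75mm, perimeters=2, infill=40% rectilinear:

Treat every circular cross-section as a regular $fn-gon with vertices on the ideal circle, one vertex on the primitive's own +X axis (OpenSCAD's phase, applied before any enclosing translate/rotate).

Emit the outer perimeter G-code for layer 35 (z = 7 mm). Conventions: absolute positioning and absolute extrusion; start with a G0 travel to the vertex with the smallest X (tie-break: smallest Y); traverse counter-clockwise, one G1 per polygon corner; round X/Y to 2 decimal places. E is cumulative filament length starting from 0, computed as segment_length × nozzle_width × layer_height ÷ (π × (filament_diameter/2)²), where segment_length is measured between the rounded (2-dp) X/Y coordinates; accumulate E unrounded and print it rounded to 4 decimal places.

At z = 7 mm: the cube is present — its section is the full 27.5×25.5 rectangle; the cylinder at (0.5, 8.5): section is a regular 8-gon, circumradius r=5; the 19.5×25.5 cube at (9, -0.5) contributes its full rectangle; the cone at (12.5, 2): at t=0.609 of its height the radius interpolates to r₁+(r₂−r₁)t = 2.978, giving a regular 8-gon of that circumradius; After the difference (first − rest): starting from the 27.5×25.5 cube, the r=5 cylinder at (0.5, 8.5) partially overlaps it — only the 40.25 mm² overlap (of its 70.71 mm²) is removed, clipping the outline; the 19.5×25.5 cube at (9, -0.5) partially overlaps it — only the 462.50 mm² overlap (of its 497.25 mm²) is removed, clipping the outline; the cone at (12.5, 2) misses the remaining region (no effect) — 1 connected region; (whole slice rotated 30° about Z — lengths, areas and connectivity unchanged). The outline is a single polygon with 13 vertices. Extrusion per mm of travel: 0.6 × 0.2 / (π × 0.875²) = 0.049890. Accumulating E over each segment gives final E = 5.6275.

G0 X-12.75 Y22.08 Z7.00
G1 X-6.65 Y11.51 E0.6089
G1 X-6.32 Y11.94 E0.6359
G1 X-2.52 Y12.44 E0.8271
G1 X0.51 Y10.11 E1.0178
G1 X1.01 Y6.32 E1.2085
G1 X-1.32 Y3.28 E1.3996
G1 X-1.85 Y3.21 E1.4263
G1 X0.00 Y0.00 E1.6111
G1 X7.79 Y4.50 E2.0600
G1 X-4.71 Y26.15 E3.3072
G1 X11.32 Y35.40 E4.2305
G1 X11.07 Y35.83 E4.2553
G1 X-12.75 Y22.08 E5.6275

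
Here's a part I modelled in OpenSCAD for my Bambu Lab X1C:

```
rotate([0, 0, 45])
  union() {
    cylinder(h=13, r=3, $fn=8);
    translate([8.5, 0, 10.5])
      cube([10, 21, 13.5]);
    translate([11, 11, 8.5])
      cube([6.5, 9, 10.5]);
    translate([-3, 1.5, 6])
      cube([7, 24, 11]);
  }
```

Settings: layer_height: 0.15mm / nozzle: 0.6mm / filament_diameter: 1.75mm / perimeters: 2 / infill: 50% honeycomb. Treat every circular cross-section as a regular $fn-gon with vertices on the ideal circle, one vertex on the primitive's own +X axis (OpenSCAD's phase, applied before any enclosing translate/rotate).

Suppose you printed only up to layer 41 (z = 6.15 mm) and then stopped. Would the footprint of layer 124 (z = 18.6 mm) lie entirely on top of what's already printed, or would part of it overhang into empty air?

part overhangs

Compare the two slices. At z = 6.15: the r=3 cylinder contributes a regular 8-gon of circumradius 3 (area = (8/2)·3.000²·sin(360°/8) = 25.46 mm²); the cube at (8.5, 0) is absent (z outside [10.5, 24]); the cube at (11, 11) is not intersected at this z (z outside [8.5, 19]); the cube at (-3, 1.5) is present — its section is the full 7×24 rectangle (area 168.00 mm²); Combining (union): the regions partially overlap — summed areas 193.46 mm² minus the doubly-counted overlap 4.66 mm² gives 188.80 mm² — area = 188.80 mm²; (whole slice rotated 45° about Z — lengths, areas and connectivity unchanged). At z = 18.6: the cylinder is absent (z outside [0, 13]); the 10×21 cube at (8.5, 0) contributes its full rectangle (area 210.00 mm²); the 6.5×9 cube at (11, 11) contributes its full rectangle (area 58.50 mm²); the cube at (-3, 1.5) is not intersected at this z (z outside [6, 17]); Merging all regions: the 6.5×9 cube at (11, 11) lies entirely inside the 10×21 cube at (8.5, 0), so the union is just the 10×21 cube at (8.5, 0) — area = 210.00 mm²; (whole slice rotated 45° about Z — lengths, areas and connectivity unchanged). Checking containment: at z = 18.6 the cross-section extends beyond the z = 6.15 cross-section by about 210.00 mm².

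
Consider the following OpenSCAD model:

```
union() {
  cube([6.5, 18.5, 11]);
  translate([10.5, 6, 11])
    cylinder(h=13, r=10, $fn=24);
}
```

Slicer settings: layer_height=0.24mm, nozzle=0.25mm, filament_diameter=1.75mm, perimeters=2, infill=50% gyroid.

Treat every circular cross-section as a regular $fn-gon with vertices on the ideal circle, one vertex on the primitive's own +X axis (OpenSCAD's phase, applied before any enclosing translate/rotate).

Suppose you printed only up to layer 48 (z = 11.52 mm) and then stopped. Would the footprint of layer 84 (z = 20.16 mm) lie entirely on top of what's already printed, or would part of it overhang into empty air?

entirely on top

Compare the two slices. At z = 11.52: the cube is absent (z outside [0, 11]); the r=10 cylinder at (10.5, 6) contributes a regular 24-gon of circumradius 10 (area = (24/2)·10.000²·sin(360°/24) = 310.58 mm²); Combining (union): only the r=10 cylinder at (10.5, 6) is present, so the union is just that shape — area = 310.58 mm². At z = 20.16: the cube does not reach this height (z outside [0, 11]); the cylinder at (10.5, 6): section is a regular 24-gon, circumradius r=10 (area = (24/2)·10.000²·sin(360°/24) = 310.58 mm²); Merging all regions: only the r=10 cylinder at (10.5, 6) is present, so the union is just that shape — area = 310.58 mm². Checking containment: the cross-section at z = 20.16 is a subset of the cross-section at z = 11.52.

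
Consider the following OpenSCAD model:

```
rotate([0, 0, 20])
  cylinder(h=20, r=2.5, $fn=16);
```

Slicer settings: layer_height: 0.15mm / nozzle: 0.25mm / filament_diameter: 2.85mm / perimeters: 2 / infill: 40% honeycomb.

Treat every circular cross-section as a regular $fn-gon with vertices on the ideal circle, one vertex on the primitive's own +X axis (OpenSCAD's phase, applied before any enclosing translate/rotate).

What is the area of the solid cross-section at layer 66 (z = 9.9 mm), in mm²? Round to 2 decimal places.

19.13 mm²

At z = 9.9 mm: the r=2.5 cylinder contributes a regular 16-gon of circumradius 2.5 (area = (16/2)·2.500²·sin(360°/16) = 19.13 mm²); (whole slice rotated 20° about Z — lengths, areas and connectivity unchanged). Overall, the cross-section is a single solid region. Net area = 19.13 mm².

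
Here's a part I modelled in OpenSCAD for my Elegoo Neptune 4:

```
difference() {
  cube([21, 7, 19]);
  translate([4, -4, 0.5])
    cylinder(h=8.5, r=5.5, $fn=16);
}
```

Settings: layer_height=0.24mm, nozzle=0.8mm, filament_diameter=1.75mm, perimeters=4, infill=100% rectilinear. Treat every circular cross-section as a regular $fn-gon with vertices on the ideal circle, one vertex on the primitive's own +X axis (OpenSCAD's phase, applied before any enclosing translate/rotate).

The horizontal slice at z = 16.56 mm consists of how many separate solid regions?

At z = 16.56 mm: the cube (footprint 21×7) is included at this height; the cylinder at (4, -4) does not reach this height (z outside [0.5, 9]); After the difference (first − rest): none of the subtracted shapes is present at this height, so the 21×7 cube is unchanged — 1 connected region. The result has 1 disconnected region.

1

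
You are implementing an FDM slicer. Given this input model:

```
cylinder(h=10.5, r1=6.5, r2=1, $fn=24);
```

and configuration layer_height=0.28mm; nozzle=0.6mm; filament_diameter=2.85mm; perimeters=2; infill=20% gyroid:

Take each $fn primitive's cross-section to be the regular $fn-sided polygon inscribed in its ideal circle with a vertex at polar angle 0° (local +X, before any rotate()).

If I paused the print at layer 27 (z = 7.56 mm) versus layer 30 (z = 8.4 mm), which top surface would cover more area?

Layer 27 (z = 7.56): the cone: at t=0.720 of its height the radius interpolates to r₁+(r₂−r₁)t = 2.540, giving a regular 24-gon of that circumradius (area = (24/2)·2.540²·sin(360°/24) = 20.04 mm²). So its area = 20.04 mm². Layer 30 (z = 8.4): the cone: at t=0.800 of its height the radius interpolates to r₁+(r₂−r₁)t = 2.100, giving a regular 24-gon of that circumradius (area = (24/2)·2.100²·sin(360°/24) = 13.70 mm²). So its area = 13.70 mm². Layer 27 is larger (20.04 vs 13.70 mm²).

layer 27 (z = 7.56 mm)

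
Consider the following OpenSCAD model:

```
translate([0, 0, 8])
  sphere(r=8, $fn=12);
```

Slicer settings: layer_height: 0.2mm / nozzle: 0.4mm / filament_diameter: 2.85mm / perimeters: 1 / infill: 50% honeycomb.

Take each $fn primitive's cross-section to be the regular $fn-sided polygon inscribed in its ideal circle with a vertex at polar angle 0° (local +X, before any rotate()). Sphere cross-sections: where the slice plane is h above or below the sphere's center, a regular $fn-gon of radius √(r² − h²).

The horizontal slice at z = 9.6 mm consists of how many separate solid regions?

At z = 9.6 mm: the r=8 sphere slices to a regular 12-gon of circumradius 7.838 (√(r²−h²) with h=1.6 from center). The result has 1 disconnected region.

1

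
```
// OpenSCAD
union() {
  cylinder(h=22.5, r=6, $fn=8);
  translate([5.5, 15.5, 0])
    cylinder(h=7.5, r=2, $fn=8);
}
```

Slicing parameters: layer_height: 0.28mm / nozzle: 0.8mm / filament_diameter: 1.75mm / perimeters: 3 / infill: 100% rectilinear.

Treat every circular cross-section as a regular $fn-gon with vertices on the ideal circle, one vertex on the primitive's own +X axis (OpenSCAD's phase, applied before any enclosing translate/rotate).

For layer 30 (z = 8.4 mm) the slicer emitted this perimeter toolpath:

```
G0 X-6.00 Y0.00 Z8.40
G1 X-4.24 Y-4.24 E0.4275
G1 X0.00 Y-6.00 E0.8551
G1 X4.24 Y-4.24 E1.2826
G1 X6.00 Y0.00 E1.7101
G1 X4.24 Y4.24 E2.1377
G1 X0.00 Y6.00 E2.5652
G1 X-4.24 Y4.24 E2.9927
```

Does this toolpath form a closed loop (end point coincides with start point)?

Start point (G0): (-6.00, 0.00). End point (last G1): the path does not return to the start — open.

no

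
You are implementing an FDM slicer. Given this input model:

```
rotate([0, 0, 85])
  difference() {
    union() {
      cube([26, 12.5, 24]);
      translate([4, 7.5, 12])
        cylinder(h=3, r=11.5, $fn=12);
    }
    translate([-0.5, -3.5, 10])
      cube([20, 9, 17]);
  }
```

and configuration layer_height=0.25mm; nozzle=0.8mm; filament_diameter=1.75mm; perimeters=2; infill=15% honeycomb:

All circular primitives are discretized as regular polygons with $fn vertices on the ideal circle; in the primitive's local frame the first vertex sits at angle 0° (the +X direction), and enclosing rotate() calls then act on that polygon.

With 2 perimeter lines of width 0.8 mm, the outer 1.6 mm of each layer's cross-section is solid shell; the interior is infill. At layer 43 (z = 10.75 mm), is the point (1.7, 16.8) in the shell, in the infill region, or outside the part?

At z = 10.75 mm: the cube is present — its section is the full 26×12.5 rectangle; the cylinder at (4, 7.5) is not intersected at this z (z outside [12, 15]); Combining (union): only the 26×12.5 cube is present, so the union is just that shape — 1 connected region; the cube at (-0.5, -3.5) (footprint 20×9) is included at this height; After the difference (first − rest): starting from the result so far, the 20×9 cube at (-0.5, -3.5) partially overlaps it — only the 107.25 mm² overlap (of its 180.00 mm²) is removed, clipping the outline — 1 connected region; (rotated 85° about Z; rotation is an isometry so areas/perimeters/island counts are preserved). Overall, the cross-section is a single solid region. Undo the 85° rotation: the query point maps to (16.884, -0.229) in the un-rotated model frame. The nearest boundary edge runs (26.00, 0.00)→(19.50, 0.00); distance from the point to it = 2.63 mm. The point is not inside any of the regions above, so it lies outside the cross-section (2.63 mm from the nearest boundary).

outside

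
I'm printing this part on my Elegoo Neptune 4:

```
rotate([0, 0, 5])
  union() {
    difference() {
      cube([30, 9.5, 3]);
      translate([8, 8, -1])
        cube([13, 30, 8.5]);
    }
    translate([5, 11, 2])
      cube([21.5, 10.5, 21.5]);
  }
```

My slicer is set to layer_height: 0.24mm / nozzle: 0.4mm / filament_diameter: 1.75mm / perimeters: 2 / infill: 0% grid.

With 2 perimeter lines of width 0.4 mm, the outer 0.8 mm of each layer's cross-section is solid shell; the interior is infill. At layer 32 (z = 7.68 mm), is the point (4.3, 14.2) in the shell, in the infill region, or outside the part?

shell

At z = 7.68 mm: the cube is not intersected at this z (z outside [0, 3]); the cube at (8, 8) does not reach this height (z outside [-1, 7.5]); Subtracting the remaining from the first: the first operand is absent here, so nothing remains; the 21.5×10.5 cube at (5, 11) contributes its full rectangle; Merging all regions: only the 21.5×10.5 cube at (5, 11) is present, so the union is just that shape — 1 connected region; (whole slice rotated 5° about Z — lengths, areas and connectivity unchanged). Overall, the cross-section is a single solid region. Undo the 5° rotation: the query point maps to (5.521, 13.771) in the un-rotated model frame. The nearest boundary edge runs (5.00, 21.50)→(5.00, 11.00); distance from the point to it = 0.52 mm. The point is inside the cross-section, 0.52 mm from the nearest boundary — within the 0.8 mm shell band (2 × 0.4).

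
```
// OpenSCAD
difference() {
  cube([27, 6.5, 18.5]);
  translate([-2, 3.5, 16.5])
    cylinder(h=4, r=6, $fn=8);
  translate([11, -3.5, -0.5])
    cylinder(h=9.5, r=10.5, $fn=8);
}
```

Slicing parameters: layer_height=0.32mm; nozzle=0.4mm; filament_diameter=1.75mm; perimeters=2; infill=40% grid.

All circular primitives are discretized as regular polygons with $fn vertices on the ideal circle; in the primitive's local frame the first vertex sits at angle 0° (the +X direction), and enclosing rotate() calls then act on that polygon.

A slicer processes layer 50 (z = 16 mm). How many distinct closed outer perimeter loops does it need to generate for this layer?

At z = 16 mm: the cube is present — its section is the full 27×6.5 rectangle; the cylinder at (-2, 3.5) does not reach this height (z outside [16.5, 20.5]); the cylinder at (11, -3.5) is absent (z outside [-0.5, 9]); Taking the first minus the rest: none of the subtracted shapes is present at this height, so the 27×6.5 cube is unchanged — 1 connected region. The result has 1 disconnected region.

1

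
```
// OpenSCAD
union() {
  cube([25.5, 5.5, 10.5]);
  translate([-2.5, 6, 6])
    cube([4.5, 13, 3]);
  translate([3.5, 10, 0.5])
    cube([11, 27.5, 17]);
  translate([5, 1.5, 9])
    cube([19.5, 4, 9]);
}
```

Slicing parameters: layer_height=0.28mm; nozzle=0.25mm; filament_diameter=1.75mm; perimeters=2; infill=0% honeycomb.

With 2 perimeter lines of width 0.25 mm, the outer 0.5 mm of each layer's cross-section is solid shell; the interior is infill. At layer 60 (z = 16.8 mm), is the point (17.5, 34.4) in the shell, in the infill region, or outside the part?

outside

At z = 16.8 mm: the cube is absent (z outside [0, 10.5]); the cube at (-2.5, 6) is absent (z outside [6, 9]); the 11×27.5 cube at (3.5, 10) contributes its full rectangle; the cube at (5, 1.5) (footprint 19.5×4) is included at this height; Merging all regions: the 2 present regions are separate (no shared area or edge), so areas and boundary lengths simply add and each stays a separate island — 2 connected regions. Overall, the cross-section has 2 separate islands. The nearest boundary edge runs (14.50, 37.50)→(14.50, 10.00); distance from the point to it = 3.00 mm. The point is not inside any of the regions above, so it lies outside the cross-section (3.00 mm from the nearest boundary).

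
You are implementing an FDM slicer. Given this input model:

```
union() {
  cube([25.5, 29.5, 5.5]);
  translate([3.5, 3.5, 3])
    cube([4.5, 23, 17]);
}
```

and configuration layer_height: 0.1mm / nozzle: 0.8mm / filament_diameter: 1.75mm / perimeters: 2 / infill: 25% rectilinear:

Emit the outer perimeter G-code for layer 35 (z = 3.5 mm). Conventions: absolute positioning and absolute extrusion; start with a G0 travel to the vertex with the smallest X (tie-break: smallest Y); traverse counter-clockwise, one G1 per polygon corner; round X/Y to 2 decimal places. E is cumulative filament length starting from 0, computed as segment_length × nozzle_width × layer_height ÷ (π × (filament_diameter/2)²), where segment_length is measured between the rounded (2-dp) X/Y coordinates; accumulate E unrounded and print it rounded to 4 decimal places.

G0 X0.00 Y0.00 Z3.50
G1 X25.50 Y0.00 E0.8481
G1 X25.50 Y29.50 E1.8293
G1 X0.00 Y29.50 E2.6774
G1 X0.00 Y0.00 E3.6586

At z = 3.5 mm: the cube is present — its section is the full 25.5×29.5 rectangle; the cube at (3.5, 3.5) is present — its section is the full 4.5×23 rectangle; Merging all regions: the 4.5×23 cube at (3.5, 3.5) lies entirely inside the 25.5×29.5 cube, so the union is just the 25.5×29.5 cube — 1 connected region. The outline is a single polygon with 4 vertices. Extrusion per mm of travel: 0.8 × 0.1 / (π × 0.875²) = 0.033260. Accumulating E over each segment gives final E = 3.6586.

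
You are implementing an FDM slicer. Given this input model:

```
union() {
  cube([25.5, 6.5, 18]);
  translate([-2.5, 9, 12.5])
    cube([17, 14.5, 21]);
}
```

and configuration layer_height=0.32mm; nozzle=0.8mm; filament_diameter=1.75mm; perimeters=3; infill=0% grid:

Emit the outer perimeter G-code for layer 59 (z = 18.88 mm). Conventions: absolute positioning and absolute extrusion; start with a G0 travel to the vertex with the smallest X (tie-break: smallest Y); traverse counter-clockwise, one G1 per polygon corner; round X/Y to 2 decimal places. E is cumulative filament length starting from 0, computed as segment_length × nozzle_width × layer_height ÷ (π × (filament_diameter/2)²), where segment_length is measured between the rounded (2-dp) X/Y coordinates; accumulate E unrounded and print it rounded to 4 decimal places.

G0 X-2.50 Y9.00 Z18.88
G1 X14.50 Y9.00 E1.8094
G1 X14.50 Y23.50 E3.3526
G1 X-2.50 Y23.50 E5.1620
G1 X-2.50 Y9.00 E6.7052

At z = 18.88 mm: the cube is not intersected at this z (z outside [0, 18]); the cube at (-2.5, 9) is present — its section is the full 17×14.5 rectangle; Taking the union: only the 17×14.5 cube at (-2.5, 9) is present, so the union is just that shape — 1 connected region. The outline is a single polygon with 4 vertices. Extrusion per mm of travel: 0.8 × 0.32 / (π × 0.875²) = 0.106432. Accumulating E over each segment gives final E = 6.7052.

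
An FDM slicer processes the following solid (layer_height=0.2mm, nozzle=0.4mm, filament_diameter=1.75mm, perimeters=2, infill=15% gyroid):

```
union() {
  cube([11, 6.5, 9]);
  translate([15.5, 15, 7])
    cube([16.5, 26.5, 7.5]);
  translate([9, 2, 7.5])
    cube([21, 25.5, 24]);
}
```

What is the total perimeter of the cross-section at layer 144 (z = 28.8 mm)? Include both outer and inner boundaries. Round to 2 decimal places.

At z = 28.8 mm: the cube is absent (z outside [0, 9]); the cube at (15.5, 15) is not intersected at this z (z outside [7, 14.5]); the 21×25.5 cube at (9, 2) contributes its full rectangle (perimeter 93.00 mm); Taking the union: only the 21×25.5 cube at (9, 2) is present, so the union is just that shape — boundary = 93.00 mm. Overall, the cross-section is a single solid region. Total boundary length (outer) = 93.00 mm.

93.00 mm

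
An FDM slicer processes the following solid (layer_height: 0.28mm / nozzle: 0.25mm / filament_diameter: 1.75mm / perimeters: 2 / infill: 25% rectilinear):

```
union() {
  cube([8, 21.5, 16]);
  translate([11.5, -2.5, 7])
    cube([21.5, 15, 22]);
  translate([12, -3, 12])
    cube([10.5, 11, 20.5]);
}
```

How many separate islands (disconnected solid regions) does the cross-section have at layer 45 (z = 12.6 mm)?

2

At z = 12.6 mm: the cube (footprint 8×21.5) is included at this height; the 21.5×15 cube at (11.5, -2.5) contributes its full rectangle; the cube at (12, -3) (footprint 10.5×11) is included at this height; Taking the union: the regions partially overlap (shared area 110.25 mm²), so overlapping operands fuse into one piece — 2 connected regions. Overall, the cross-section has 2 separate islands. Island count = 2.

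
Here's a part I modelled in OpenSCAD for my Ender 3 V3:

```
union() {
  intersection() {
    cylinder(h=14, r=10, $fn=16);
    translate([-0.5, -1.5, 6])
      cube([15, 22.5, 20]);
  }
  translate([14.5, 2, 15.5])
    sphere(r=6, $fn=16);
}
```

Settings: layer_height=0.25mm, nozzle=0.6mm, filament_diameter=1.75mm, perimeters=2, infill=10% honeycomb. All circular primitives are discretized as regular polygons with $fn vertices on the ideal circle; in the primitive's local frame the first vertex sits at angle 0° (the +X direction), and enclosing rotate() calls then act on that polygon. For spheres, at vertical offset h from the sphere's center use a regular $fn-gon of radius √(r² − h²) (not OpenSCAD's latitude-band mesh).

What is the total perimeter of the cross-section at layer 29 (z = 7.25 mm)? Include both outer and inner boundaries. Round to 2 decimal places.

At z = 7.25 mm: the cylinder: section is a regular 16-gon, circumradius r=10 (perimeter = 2·16·10.000·sin(180°/16) = 62.43 mm); the cube at (-0.5, -1.5) is present — its section is the full 15×22.5 rectangle (perimeter 75.00 mm); Keeping only the common overlap: the 15×22.5 cube at (-0.5, -1.5) partially overlaps the r=10 cylinder; clipping to the common part keeps 97.04 mm² — boundary = 39.25 mm; the sphere at (14.5, 2) is not intersected at this z (|z−center|=8.250 > r=6); Combining (union): only the result so far is present, so the union is just that shape — boundary = 39.25 mm. Overall, the cross-section is a single solid region. Total boundary length (outer) = 39.25 mm.

39.25 mm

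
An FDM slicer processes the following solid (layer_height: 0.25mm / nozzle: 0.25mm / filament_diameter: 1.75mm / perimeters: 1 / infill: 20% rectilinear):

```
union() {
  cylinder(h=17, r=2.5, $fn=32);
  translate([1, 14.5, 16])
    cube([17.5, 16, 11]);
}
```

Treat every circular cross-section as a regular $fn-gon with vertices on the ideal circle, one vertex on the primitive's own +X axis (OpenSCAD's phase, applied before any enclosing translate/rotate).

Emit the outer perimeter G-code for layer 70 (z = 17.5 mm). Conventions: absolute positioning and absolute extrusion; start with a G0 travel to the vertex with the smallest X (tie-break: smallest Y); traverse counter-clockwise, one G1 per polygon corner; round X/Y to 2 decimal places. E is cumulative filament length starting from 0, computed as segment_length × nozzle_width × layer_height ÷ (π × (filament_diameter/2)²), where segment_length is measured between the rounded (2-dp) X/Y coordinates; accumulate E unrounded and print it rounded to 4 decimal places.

At z = 17.5 mm: the cylinder is not intersected at this z (z outside [0, 17]); the 17.5×16 cube at (1, 14.5) contributes its full rectangle; Taking the union: only the 17.5×16 cube at (1, 14.5) is present, so the union is just that shape — 1 connected region. The outline is a single polygon with 4 vertices. Extrusion per mm of travel: 0.25 × 0.25 / (π × 0.875²) = 0.025984. Accumulating E over each segment gives final E = 1.7410.

G0 X1.00 Y14.50 Z17.50
G1 X18.50 Y14.50 E0.4547
G1 X18.50 Y30.50 E0.8705
G1 X1.00 Y30.50 E1.3252
G1 X1.00 Y14.50 E1.7410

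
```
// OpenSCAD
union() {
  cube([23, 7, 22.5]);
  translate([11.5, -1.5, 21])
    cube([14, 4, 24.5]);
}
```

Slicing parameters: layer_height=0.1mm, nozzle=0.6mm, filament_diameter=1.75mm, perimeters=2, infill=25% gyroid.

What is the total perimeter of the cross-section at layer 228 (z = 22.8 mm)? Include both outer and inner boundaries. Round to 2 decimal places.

At z = 22.8 mm: the cube does not reach this height (z outside [0, 22.5]); the cube at (11.5, -1.5) (footprint 14×4) is included at this height (perimeter 36.00 mm); Taking the union: only the 14×4 cube at (11.5, -1.5) is present, so the union is just that shape — boundary = 36.00 mm. Overall, the cross-section is a single solid region. Total boundary length (outer) = 36.00 mm.

36.00 mm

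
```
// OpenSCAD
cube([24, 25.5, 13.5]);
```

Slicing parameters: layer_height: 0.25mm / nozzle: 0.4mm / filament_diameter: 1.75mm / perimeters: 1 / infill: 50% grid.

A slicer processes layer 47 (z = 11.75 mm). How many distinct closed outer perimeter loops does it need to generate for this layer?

At z = 11.75 mm: the 24×25.5 cube contributes its full rectangle. The result has 1 disconnected region.

1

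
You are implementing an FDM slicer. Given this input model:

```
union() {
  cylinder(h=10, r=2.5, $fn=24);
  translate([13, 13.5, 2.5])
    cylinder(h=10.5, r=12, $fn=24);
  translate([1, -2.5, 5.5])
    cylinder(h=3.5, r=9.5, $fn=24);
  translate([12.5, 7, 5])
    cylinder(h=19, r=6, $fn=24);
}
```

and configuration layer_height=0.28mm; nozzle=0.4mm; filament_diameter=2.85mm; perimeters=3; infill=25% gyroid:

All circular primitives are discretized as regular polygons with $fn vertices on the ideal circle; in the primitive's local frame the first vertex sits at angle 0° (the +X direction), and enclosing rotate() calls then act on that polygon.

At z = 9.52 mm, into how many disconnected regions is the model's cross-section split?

At z = 9.52 mm: the r=2.5 cylinder contributes a regular 24-gon of circumradius 2.5; the cylinder at (13, 13.5): section is a regular 24-gon, circumradius r=12; the cylinder at (1, -2.5) does not reach this height (z outside [5.5, 9]); the r=6 cylinder at (12.5, 7) contributes a regular 24-gon of circumradius 6; Taking the union: the regions partially overlap (shared area 109.24 mm²), so overlapping operands fuse into one piece — 2 connected regions. The result has 2 disconnected regions.

2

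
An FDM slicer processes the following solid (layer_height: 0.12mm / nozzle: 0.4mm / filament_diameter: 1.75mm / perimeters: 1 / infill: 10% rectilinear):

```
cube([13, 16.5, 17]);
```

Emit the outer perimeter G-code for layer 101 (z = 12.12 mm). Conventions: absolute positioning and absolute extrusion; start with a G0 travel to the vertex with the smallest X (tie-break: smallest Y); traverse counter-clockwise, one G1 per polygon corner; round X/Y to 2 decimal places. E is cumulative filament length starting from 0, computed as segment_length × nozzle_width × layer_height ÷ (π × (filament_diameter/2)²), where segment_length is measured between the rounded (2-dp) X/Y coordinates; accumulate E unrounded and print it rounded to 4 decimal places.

G0 X0.00 Y0.00 Z12.12
G1 X13.00 Y0.00 E0.2594
G1 X13.00 Y16.50 E0.5887
G1 X0.00 Y16.50 E0.8481
G1 X0.00 Y0.00 E1.1774

At z = 12.12 mm: the cube (footprint 13×16.5) is included at this height. The outline is a single polygon with 4 vertices. Extrusion per mm of travel: 0.4 × 0.12 / (π × 0.875²) = 0.019956. Accumulating E over each segment gives final E = 1.1774.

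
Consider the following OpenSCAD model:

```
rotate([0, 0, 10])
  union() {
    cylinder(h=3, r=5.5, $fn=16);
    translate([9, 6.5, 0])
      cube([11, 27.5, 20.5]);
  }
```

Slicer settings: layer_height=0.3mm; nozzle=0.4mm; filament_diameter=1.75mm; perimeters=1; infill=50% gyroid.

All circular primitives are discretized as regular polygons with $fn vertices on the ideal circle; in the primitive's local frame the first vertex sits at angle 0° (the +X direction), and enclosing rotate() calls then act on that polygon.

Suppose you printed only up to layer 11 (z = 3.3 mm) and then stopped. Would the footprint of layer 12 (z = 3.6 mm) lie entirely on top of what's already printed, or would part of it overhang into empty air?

Compare the two slices. At z = 3.3: the cylinder is not intersected at this z (z outside [0, 3]); the cube at (9, 6.5) (footprint 11×27.5) is included at this height (area 302.50 mm²); Merging all regions: only the 11×27.5 cube at (9, 6.5) is present, so the union is just that shape — area = 302.50 mm²; (whole slice rotated 10° about Z — lengths, areas and connectivity unchanged). At z = 3.6: the cylinder is absent (z outside [0, 3]); the 11×27.5 cube at (9, 6.5) contributes its full rectangle (area 302.50 mm²); Merging all regions: only the 11×27.5 cube at (9, 6.5) is present, so the union is just that shape — area = 302.50 mm²; (whole slice rotated 10° about Z — lengths, areas and connectivity unchanged). Checking containment: the cross-section at z = 3.6 is a subset of the cross-section at z = 3.3.

entirely on top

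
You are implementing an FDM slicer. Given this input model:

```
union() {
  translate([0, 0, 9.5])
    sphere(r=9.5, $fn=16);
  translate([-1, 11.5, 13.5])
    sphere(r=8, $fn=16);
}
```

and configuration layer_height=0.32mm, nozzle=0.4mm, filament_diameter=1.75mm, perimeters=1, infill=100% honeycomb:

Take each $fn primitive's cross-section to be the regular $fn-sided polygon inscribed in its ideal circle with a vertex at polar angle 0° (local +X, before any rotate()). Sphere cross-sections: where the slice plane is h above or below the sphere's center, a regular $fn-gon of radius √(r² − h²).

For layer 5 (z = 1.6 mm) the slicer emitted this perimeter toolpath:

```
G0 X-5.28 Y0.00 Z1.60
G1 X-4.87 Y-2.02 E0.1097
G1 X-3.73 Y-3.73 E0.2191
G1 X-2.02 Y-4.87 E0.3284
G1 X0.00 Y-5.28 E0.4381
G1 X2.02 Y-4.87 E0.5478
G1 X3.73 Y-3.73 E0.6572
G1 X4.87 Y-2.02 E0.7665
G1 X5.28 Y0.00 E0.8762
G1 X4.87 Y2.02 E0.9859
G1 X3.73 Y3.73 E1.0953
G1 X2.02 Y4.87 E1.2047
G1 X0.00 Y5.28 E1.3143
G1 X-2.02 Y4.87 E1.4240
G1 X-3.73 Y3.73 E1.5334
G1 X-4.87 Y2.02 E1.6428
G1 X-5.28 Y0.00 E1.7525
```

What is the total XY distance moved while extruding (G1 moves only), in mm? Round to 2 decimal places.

32.93 mm

Sum the Euclidean lengths of each G1 segment: total = 32.93 mm.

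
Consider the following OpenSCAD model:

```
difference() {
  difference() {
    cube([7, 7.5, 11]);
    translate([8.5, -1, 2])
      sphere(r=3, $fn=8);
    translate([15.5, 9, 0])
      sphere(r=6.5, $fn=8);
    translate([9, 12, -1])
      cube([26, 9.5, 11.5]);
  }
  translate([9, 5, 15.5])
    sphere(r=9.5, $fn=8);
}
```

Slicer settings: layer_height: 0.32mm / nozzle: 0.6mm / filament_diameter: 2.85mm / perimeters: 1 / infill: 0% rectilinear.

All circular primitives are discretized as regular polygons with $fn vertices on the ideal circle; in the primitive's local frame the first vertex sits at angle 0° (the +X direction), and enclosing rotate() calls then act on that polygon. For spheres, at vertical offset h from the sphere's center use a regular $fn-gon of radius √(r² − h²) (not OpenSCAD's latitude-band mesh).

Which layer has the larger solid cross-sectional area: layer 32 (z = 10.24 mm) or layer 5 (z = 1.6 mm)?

Layer 32 (z = 10.24): the cube is present — its section is the full 7×7.5 rectangle (area 52.50 mm²); the sphere at (8.5, -1) is absent (|z−center|=8.240 > r=3); the sphere at (15.5, 9) is not intersected at this z (|z−center|=10.240 > r=6.5); the 26×9.5 cube at (9, 12) contributes its full rectangle (area 247.00 mm²); After the difference (first − rest): starting from the 7×7.5 cube (52.50 mm²), the 26×9.5 cube at (9, 12) misses the remaining region (no effect) — area = 52.50 mm²; the sphere at (9, 5): section is a regular 8-gon, circumradius = √(r²−h²) = √(9.5²−5.26²) = 7.911 (area = (8/2)·7.911²·sin(360°/8) = 177.01 mm²); Taking the first minus the rest: starting from the result so far (52.50 mm²), the r=9.5 sphere at (9, 5) partially overlaps it — only the 37.86 mm² overlap (of its 177.01 mm²) is removed, clipping the outline — area = 14.64 mm². So its area = 14.64 mm². Layer 5 (z = 1.6): the cube (footprint 7×7.5) is included at this height (area 52.50 mm²); the r=3 sphere at (8.5, -1) contributes a regular 8-gon of circumradius √(3²−0.4²) = 2.973 (area = (8/2)·2.973²·sin(360°/8) = 25.00 mm²); the r=6.5 sphere at (15.5, 9) slices to a regular 8-gon of circumradius 6.300 (√(r²−h²) with h=1.6 from center) (area = (8/2)·6.300²·sin(360°/8) = 112.26 mm²); the cube at (9, 12) (footprint 26×9.5) is included at this height (area 247.00 mm²); After the difference (first − rest): starting from the 7×7.5 cube (52.50 mm²), the r=3 sphere at (8.5, -1) partially overlaps it — only the 0.99 mm² overlap (of its 25.00 mm²) is removed, clipping the outline; the r=6.5 sphere at (15.5, 9) misses the remaining region (no effect); the 26×9.5 cube at (9, 12) misses the remaining region (no effect) — area = 51.51 mm²; the sphere at (9, 5) does not reach this height (|z−center|=13.900 > r=9.5); Subtracting the remaining from the first: none of the subtracted shapes is present at this height, so that combined region is unchanged — area = 51.51 mm². So its area = 51.51 mm². Layer 5 is larger (51.51 vs 14.64 mm²).

layer 5 (z = 1.6 mm)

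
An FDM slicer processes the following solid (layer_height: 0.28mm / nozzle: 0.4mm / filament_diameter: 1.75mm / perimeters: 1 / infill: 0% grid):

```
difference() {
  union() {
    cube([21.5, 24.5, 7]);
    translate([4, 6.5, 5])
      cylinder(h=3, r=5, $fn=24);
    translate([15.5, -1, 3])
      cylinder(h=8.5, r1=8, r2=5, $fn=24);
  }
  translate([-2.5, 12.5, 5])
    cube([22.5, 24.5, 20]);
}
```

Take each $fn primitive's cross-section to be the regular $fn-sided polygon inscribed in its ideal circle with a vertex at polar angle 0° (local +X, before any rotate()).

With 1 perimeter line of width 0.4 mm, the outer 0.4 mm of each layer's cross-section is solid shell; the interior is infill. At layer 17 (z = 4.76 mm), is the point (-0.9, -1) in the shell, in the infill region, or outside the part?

At z = 4.76 mm: the cube is present — its section is the full 21.5×24.5 rectangle; the cylinder at (4, 6.5) does not reach this height (z outside [5, 8]); the cone at (15.5, -1): at t=0.207 of its height the radius interpolates to r₁+(r₂−r₁)t = 7.379, giving a regular 24-gon of that circumradius; Combining (union): the regions partially overlap (shared area 67.40 mm²), so overlapping operands fuse into one piece — 1 connected region; the cube at (-2.5, 12.5) is absent (z outside [5, 25]); After the difference (first − rest): none of the subtracted shapes is present at this height, so the result so far is unchanged — 1 connected region. Overall, the cross-section is a single solid region. The nearest boundary edge runs (8.25, 0.00)→(0.00, 0.00); distance from the point to it = 1.35 mm. The point is not inside any of the regions above, so it lies outside the cross-section (1.35 mm from the nearest boundary).

outside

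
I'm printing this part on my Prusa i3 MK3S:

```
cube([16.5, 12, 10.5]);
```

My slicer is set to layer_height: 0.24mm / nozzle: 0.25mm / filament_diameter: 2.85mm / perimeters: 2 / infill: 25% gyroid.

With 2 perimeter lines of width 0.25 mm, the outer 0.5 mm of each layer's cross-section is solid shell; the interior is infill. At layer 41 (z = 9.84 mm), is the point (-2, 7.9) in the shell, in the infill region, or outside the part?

outside

At z = 9.84 mm: the cube is present — its section is the full 16.5×12 rectangle. Overall, the cross-section is a single solid region. The nearest boundary edge runs (0.00, 12.00)→(0.00, 0.00); distance from the point to it = 2.00 mm. The point is not inside any of the regions above, so it lies outside the cross-section (2.00 mm from the nearest boundary).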